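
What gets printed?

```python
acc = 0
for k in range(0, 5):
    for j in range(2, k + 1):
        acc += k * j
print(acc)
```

k=2,j=2: acc = 0+4 = 4
k=3,j=2: acc = 4+6 = 10
k=3,j=3: acc = 10+9 = 19
k=4,j=2: acc = 19+8 = 27
k=4,j=3: acc = 27+12 = 39
k=4,j=4: acc = 39+16 = 55

55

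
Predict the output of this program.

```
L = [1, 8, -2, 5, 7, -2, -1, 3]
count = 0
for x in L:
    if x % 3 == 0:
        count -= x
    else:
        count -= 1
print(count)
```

x=1: not %3==0, count = 0-1 = -1
x=8: not %3==0, count = (-1)-1 = -2
x=-2: not %3==0, count = (-2)-1 = -3
x=5: not %3==0, count = (-3)-1 = -4
x=7: not %3==0, count = (-4)-1 = -5
x=-2: not %3==0, count = (-5)-1 = -6
x=-1: not %3==0, count = (-6)-1 = -7
x=3: %3==0, count = (-7)-3 = -10

-10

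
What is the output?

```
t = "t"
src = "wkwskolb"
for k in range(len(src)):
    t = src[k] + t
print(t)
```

blokswkwt

k=0: prepend 'w' → 'wt'
k=1: prepend 'k' → 'kwt'
k=2: prepend 'w' → 'wkwt'
k=3: prepend 's' → 'swkwt'
k=4: prepend 'k' → 'kswkwt'
k=5: prepend 'o' → 'okswkwt'
k=6: prepend 'l' → 'lokswkwt'
k=7: prepend 'b' → 'blokswkwt'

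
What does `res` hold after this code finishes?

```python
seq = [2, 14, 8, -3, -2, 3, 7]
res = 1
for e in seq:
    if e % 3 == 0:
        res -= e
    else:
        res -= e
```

-28

e=2: not %3==0, res = 1-2 = -1
e=14: not %3==0, res = (-1)-14 = -15
e=8: not %3==0, res = (-15)-8 = -23
e=-3: %3==0, res = (-23)-(-3) = -20
e=-2: not %3==0, res = (-20)-(-2) = -18
e=3: %3==0, res = (-18)-3 = -21
e=7: not %3==0, res = (-21)-7 = -28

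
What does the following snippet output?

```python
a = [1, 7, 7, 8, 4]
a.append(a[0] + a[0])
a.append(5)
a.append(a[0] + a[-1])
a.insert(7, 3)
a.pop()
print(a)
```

[1, 7, 7, 8, 4, 2, 5, 3]

append a[0]+a[0] = 1+1 = 2 → [1, 7, 7, 8, 4, 2]
append 5 → [1, 7, 7, 8, 4, 2, 5]
append a[0]+a[-1] = 1+5 = 6 → [1, 7, 7, 8, 4, 2, 5, 6]
insert 3 at 7 → [1, 7, 7, 8, 4, 2, 5, 3, 6]
pop() removes 6 → [1, 7, 7, 8, 4, 2, 5, 3]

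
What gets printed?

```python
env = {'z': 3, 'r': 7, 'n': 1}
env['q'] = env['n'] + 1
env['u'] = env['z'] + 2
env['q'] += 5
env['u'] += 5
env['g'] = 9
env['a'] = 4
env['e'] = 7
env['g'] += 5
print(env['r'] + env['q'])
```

14

env['q'] = env['n']+1 = 2 → {'z': 3, 'r': 7, 'n': 1, 'q': 2}
env['u'] = env['z']+2 = 5 → {'z': 3, 'r': 7, 'n': 1, 'q': 2, 'u': 5}
env['q'] = 2+5 = 7 → {'z': 3, 'r': 7, 'n': 1, 'q': 7, 'u': 5}
env['u'] = 5+5 = 10 → {'z': 3, 'r': 7, 'n': 1, 'q': 7, 'u': 10}
env['g'] = 9 → {'z': 3, 'r': 7, 'n': 1, 'q': 7, 'u': 10, 'g': 9}
env['a'] = 4 → {'z': 3, 'r': 7, 'n': 1, 'q': 7, 'u': 10, 'g': 9, 'a': 4}
env['e'] = 7 → {'z': 3, 'r': 7, 'n': 1, 'q': 7, 'u': 10, 'g': 9, 'a': 4, 'e': 7}
env['g'] = 9+5 = 14 → {'z': 3, 'r': 7, 'n': 1, 'q': 7, 'u': 10, 'g': 14, 'a': 4, 'e': 7}
env['r']+env['q'] = 7+7 = 14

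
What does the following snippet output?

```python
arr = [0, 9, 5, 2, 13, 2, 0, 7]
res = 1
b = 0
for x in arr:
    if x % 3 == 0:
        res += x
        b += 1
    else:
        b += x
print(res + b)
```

x=0: %3==0, res = 1+0 = 1; b=1
x=9: %3==0, res = 1+9 = 10; b=2
x=5: not %3==0; b=7
x=2: not %3==0; b=9
x=13: not %3==0; b=22
x=2: not %3==0; b=24
x=0: %3==0, res = 10+0 = 10; b=25
x=7: not %3==0; b=32
res+b = 10+32 = 42

42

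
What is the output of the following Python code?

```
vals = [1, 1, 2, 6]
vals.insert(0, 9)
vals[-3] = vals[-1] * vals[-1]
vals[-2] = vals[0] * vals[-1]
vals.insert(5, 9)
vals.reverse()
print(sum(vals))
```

115

insert 9 at 0 → [9, 1, 1, 2, 6]
vals[-3] = vals[-1]*vals[-1] = 6*6 = 36 → [9, 1, 36, 2, 6]
vals[-2] = vals[0]*vals[-1] = 9*6 = 54 → [9, 1, 36, 54, 6]
insert 9 at 5 → [9, 1, 36, 54, 6, 9]
reverse → [9, 6, 54, 36, 1, 9]
sum = 115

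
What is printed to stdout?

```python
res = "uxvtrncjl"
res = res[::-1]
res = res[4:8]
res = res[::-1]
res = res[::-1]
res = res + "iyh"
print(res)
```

rtvxiyh

reverse → 'ljcnrtvxu'
slice [4:8] → 'rtvx'
reverse → 'xvtr'
reverse → 'rtvx'
+ 'iyh' → 'rtvxiyh'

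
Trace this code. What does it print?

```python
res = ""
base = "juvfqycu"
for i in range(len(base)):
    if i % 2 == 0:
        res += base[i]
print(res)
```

jvqc

i=0: add 'j' → 'j'
i=1: skip
i=2: add 'v' → 'jv'
i=3: skip
i=4: add 'q' → 'jvq'
i=5: skip
i=6: add 'c' → 'jvqc'
i=7: skip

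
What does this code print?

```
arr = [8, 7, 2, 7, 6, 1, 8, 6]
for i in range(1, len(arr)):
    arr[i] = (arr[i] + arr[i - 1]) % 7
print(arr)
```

[8, 1, 3, 3, 2, 3, 4, 3]

i=1: arr[1] = (7+8)%7 = 1 → [8, 1, 2, 7, 6, 1, 8, 6]
i=2: arr[2] = (2+1)%7 = 3 → [8, 1, 3, 7, 6, 1, 8, 6]
i=3: arr[3] = (7+3)%7 = 3 → [8, 1, 3, 3, 6, 1, 8, 6]
i=4: arr[4] = (6+3)%7 = 2 → [8, 1, 3, 3, 2, 1, 8, 6]
i=5: arr[5] = (1+2)%7 = 3 → [8, 1, 3, 3, 2, 3, 8, 6]
i=6: arr[6] = (8+3)%7 = 4 → [8, 1, 3, 3, 2, 3, 4, 6]
i=7: arr[7] = (6+4)%7 = 3 → [8, 1, 3, 3, 2, 3, 4, 3]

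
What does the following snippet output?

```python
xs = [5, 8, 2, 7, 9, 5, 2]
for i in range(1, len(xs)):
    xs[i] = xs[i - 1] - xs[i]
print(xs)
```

i=1: xs[1] = 5-8 = -3 → [5, -3, 2, 7, 9, 5, 2]
i=2: xs[2] = (-3)-2 = -5 → [5, -3, -5, 7, 9, 5, 2]
i=3: xs[3] = (-5)-7 = -12 → [5, -3, -5, -12, 9, 5, 2]
i=4: xs[4] = (-12)-9 = -21 → [5, -3, -5, -12, -21, 5, 2]
i=5: xs[5] = (-21)-5 = -26 → [5, -3, -5, -12, -21, -26, 2]
i=6: xs[6] = (-26)-2 = -28 → [5, -3, -5, -12, -21, -26, -28]

[5, -3, -5, -12, -21, -26, -28]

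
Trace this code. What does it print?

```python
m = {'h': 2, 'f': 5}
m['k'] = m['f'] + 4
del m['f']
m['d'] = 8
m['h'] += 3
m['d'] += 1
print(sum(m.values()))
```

m['k'] = m['f']+4 = 9 → {'h': 2, 'f': 5, 'k': 9}
del 'f' → {'h': 2, 'k': 9}
m['d'] = 8 → {'h': 2, 'k': 9, 'd': 8}
m['h'] = 2+3 = 5 → {'h': 5, 'k': 9, 'd': 8}
m['d'] = 8+1 = 9 → {'h': 5, 'k': 9, 'd': 9}
sum of values = 23

23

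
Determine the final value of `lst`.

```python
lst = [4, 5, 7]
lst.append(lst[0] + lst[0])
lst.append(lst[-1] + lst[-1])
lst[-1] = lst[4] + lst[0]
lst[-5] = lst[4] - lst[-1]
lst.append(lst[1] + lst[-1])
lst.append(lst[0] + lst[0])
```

append lst[0]+lst[0] = 4+4 = 8 → [4, 5, 7, 8]
append lst[-1]+lst[-1] = 8+8 = 16 → [4, 5, 7, 8, 16]
lst[-1] = lst[4]+lst[0] = 16+4 = 20 → [4, 5, 7, 8, 20]
lst[-5] = lst[4]-lst[-1] = 20-20 = 0 → [0, 5, 7, 8, 20]
append lst[1]+lst[-1] = 5+20 = 25 → [0, 5, 7, 8, 20, 25]
append lst[0]+lst[0] = 0+0 = 0 → [0, 5, 7, 8, 20, 25, 0]

[0, 5, 7, 8, 20, 25, 0]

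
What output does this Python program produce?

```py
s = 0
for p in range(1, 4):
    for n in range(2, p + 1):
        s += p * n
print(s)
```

p=2,n=2: s = 0+4 = 4
p=3,n=2: s = 4+6 = 10
p=3,n=3: s = 10+9 = 19

19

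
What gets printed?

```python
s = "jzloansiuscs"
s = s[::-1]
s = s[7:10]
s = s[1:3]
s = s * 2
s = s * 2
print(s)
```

olololol

reverse → 'scsuisnaolzj'
slice [7:10] → 'aol'
slice [1:3] → 'ol'
repeat ×2 → 'olol'
repeat ×2 → 'olololol'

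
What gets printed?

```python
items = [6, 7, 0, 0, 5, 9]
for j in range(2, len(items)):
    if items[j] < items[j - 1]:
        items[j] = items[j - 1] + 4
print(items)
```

[6, 7, 11, 15, 19, 23]

j=2: 0<7, items[2] = 7+4 = 11 → [6, 7, 11, 0, 5, 9]
j=3: 0<11, items[3] = 11+4 = 15 → [6, 7, 11, 15, 5, 9]
j=4: 5<15, items[4] = 15+4 = 19 → [6, 7, 11, 15, 19, 9]
j=5: 9<19, items[5] = 19+4 = 23 → [6, 7, 11, 15, 19, 23]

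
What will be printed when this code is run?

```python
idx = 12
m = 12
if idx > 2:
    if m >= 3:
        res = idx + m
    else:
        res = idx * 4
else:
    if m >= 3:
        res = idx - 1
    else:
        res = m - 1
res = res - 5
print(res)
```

idx=12, m=12
idx > 2 is True; m >= 3 is True
→ res = idx + m = 24
res = 24-5 = 19

19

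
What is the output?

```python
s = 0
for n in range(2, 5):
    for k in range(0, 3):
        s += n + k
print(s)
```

36

n=2,k=0: s = 0+2 = 2
n=2,k=1: s = 2+3 = 5
n=2,k=2: s = 5+4 = 9
n=3,k=0: s = 9+3 = 12
n=3,k=1: s = 12+4 = 16
n=3,k=2: s = 16+5 = 21
n=4,k=0: s = 21+4 = 25
n=4,k=1: s = 25+5 = 30
n=4,k=2: s = 30+6 = 36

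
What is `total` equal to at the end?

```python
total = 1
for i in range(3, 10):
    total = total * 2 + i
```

629

i=3: total = 1*2+3 = 5
i=4: total = 5*2+4 = 14
i=5: total = 14*2+5 = 33
i=6: total = 33*2+6 = 72
i=7: total = 72*2+7 = 151
i=8: total = 151*2+8 = 310
i=9: total = 310*2+9 = 629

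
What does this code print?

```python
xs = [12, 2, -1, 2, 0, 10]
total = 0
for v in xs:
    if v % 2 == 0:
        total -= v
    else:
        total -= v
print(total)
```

-25

v=12: even, total = 0-12 = -12
v=2: even, total = (-12)-2 = -14
v=-1: not even, total = (-14)-(-1) = -13
v=2: even, total = (-13)-2 = -15
v=0: even, total = (-15)-0 = -15
v=10: even, total = (-15)-10 = -25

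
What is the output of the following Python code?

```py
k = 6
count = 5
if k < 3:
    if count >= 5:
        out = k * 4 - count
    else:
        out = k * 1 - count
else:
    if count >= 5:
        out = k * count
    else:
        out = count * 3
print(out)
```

30

k=6, count=5
k < 3 is False; count >= 5 is True
→ out = k * count = 30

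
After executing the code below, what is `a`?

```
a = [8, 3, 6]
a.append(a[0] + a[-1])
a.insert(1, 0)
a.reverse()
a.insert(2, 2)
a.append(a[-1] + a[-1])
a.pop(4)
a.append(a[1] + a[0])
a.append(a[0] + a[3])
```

[14, 6, 2, 3, 8, 16, 20, 17]

append a[0]+a[-1] = 8+6 = 14 → [8, 3, 6, 14]
insert 0 at 1 → [8, 0, 3, 6, 14]
reverse → [14, 6, 3, 0, 8]
insert 2 at 2 → [14, 6, 2, 3, 0, 8]
append a[-1]+a[-1] = 8+8 = 16 → [14, 6, 2, 3, 0, 8, 16]
pop(4) removes 0 → [14, 6, 2, 3, 8, 16]
append a[1]+a[0] = 6+14 = 20 → [14, 6, 2, 3, 8, 16, 20]
append a[0]+a[3] = 14+3 = 17 → [14, 6, 2, 3, 8, 16, 20, 17]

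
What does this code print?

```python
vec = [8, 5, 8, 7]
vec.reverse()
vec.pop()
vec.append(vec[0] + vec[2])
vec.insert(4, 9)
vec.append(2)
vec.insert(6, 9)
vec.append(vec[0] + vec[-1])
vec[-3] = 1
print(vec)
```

[7, 8, 5, 12, 9, 1, 9, 16]

reverse → [7, 8, 5, 8]
pop() removes 8 → [7, 8, 5]
append vec[0]+vec[2] = 7+5 = 12 → [7, 8, 5, 12]
insert 9 at 4 → [7, 8, 5, 12, 9]
append 2 → [7, 8, 5, 12, 9, 2]
insert 9 at 6 → [7, 8, 5, 12, 9, 2, 9]
append vec[0]+vec[-1] = 7+9 = 16 → [7, 8, 5, 12, 9, 2, 9, 16]
vec[-3] = 1 → [7, 8, 5, 12, 9, 1, 9, 16]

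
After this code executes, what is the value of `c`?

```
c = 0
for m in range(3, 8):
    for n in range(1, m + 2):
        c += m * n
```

615

m=3,n=1: c = 0+3 = 3
m=3,n=2: c = 3+6 = 9
m=3,n=3: c = 9+9 = 18
m=3,n=4: c = 18+12 = 30
m=4,n=1: c = 30+4 = 34
m=4,n=2: c = 34+8 = 42
m=4,n=3: c = 42+12 = 54
m=4,n=4: c = 54+16 = 70
m=4,n=5: c = 70+20 = 90
m=5,n=1: c = 90+5 = 95
m=5,n=2: c = 95+10 = 105
m=5,n=3: c = 105+15 = 120
m=5,n=4: c = 120+20 = 140
m=5,n=5: c = 140+25 = 165
m=5,n=6: c = 165+30 = 195
m=6,n=1: c = 195+6 = 201
m=6,n=2: c = 201+12 = 213
m=6,n=3: c = 213+18 = 231
m=6,n=4: c = 231+24 = 255
m=6,n=5: c = 255+30 = 285
m=6,n=6: c = 285+36 = 321
m=6,n=7: c = 321+42 = 363
m=7,n=1: c = 363+7 = 370
m=7,n=2: c = 370+14 = 384
m=7,n=3: c = 384+21 = 405
m=7,n=4: c = 405+28 = 433
m=7,n=5: c = 433+35 = 468
m=7,n=6: c = 468+42 = 510
m=7,n=7: c = 510+49 = 559
m=7,n=8: c = 559+56 = 615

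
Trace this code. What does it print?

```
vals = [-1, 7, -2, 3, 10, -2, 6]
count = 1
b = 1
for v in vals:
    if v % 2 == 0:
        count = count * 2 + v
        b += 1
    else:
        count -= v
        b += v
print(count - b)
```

-92

v=-1: not even, count = 1-(-1) = 2; b=0
v=7: not even, count = 2-7 = -5; b=7
v=-2: even, count = (-5)*2+(-2) = -12; b=8
v=3: not even, count = (-12)-3 = -15; b=11
v=10: even, count = (-15)*2+10 = -20; b=12
v=-2: even, count = (-20)*2+(-2) = -42; b=13
v=6: even, count = (-42)*2+6 = -78; b=14
count-b = (-78)-14 = -92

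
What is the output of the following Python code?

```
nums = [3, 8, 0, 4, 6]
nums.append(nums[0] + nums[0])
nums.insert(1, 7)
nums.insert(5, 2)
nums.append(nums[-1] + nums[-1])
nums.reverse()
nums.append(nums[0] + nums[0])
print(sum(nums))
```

72

append nums[0]+nums[0] = 3+3 = 6 → [3, 8, 0, 4, 6, 6]
insert 7 at 1 → [3, 7, 8, 0, 4, 6, 6]
insert 2 at 5 → [3, 7, 8, 0, 4, 2, 6, 6]
append nums[-1]+nums[-1] = 6+6 = 12 → [3, 7, 8, 0, 4, 2, 6, 6, 12]
reverse → [12, 6, 6, 2, 4, 0, 8, 7, 3]
append nums[0]+nums[0] = 12+12 = 24 → [12, 6, 6, 2, 4, 0, 8, 7, 3, 24]
sum = 72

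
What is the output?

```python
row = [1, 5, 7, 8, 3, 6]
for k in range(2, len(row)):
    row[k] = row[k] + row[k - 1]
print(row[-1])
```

29

k=2: row[2] = 7+5 = 12 → [1, 5, 12, 8, 3, 6]
k=3: row[3] = 8+12 = 20 → [1, 5, 12, 20, 3, 6]
k=4: row[4] = 3+20 = 23 → [1, 5, 12, 20, 23, 6]
k=5: row[5] = 6+23 = 29 → [1, 5, 12, 20, 23, 29]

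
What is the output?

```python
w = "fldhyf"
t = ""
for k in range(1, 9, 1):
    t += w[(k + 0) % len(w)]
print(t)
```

k=1: add w[1]='l' → 'l'
k=2: add w[2]='d' → 'ld'
k=3: add w[3]='h' → 'ldh'
k=4: add w[4]='y' → 'ldhy'
k=5: add w[5]='f' → 'ldhyf'
k=6: add w[0]='f' → 'ldhyff'
k=7: add w[1]='l' → 'ldhyffl'
k=8: add w[2]='d' → 'ldhyffld'

ldhyffld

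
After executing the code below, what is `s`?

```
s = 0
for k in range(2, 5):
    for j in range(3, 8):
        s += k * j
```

k=2,j=3: s = 0+6 = 6
k=2,j=4: s = 6+8 = 14
k=2,j=5: s = 14+10 = 24
k=2,j=6: s = 24+12 = 36
k=2,j=7: s = 36+14 = 50
k=3,j=3: s = 50+9 = 59
k=3,j=4: s = 59+12 = 71
k=3,j=5: s = 71+15 = 86
k=3,j=6: s = 86+18 = 104
k=3,j=7: s = 104+21 = 125
k=4,j=3: s = 125+12 = 137
k=4,j=4: s = 137+16 = 153
k=4,j=5: s = 153+20 = 173
k=4,j=6: s = 173+24 = 197
k=4,j=7: s = 197+28 = 225

225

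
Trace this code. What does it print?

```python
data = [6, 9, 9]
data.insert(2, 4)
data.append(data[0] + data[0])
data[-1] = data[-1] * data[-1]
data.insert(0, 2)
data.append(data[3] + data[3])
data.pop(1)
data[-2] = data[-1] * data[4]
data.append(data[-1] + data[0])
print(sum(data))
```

1194

insert 4 at 2 → [6, 9, 4, 9]
append data[0]+data[0] = 6+6 = 12 → [6, 9, 4, 9, 12]
data[-1] = data[-1]*data[-1] = 12*12 = 144 → [6, 9, 4, 9, 144]
insert 2 at 0 → [2, 6, 9, 4, 9, 144]
append data[3]+data[3] = 4+4 = 8 → [2, 6, 9, 4, 9, 144, 8]
pop(1) removes 6 → [2, 9, 4, 9, 144, 8]
data[-2] = data[-1]*data[4] = 8*144 = 1152 → [2, 9, 4, 9, 1152, 8]
append data[-1]+data[0] = 8+2 = 10 → [2, 9, 4, 9, 1152, 8, 10]
sum = 1194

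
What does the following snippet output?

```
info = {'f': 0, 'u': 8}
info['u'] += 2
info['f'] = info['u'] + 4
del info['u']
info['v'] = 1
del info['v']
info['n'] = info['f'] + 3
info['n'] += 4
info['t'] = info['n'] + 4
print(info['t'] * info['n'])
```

info['u'] = 8+2 = 10 → {'f': 0, 'u': 10}
info['f'] = info['u']+4 = 14 → {'f': 14, 'u': 10}
del 'u' → {'f': 14}
info['v'] = 1 → {'f': 14, 'v': 1}
del 'v' → {'f': 14}
info['n'] = info['f']+3 = 17 → {'f': 14, 'n': 17}
info['n'] = 17+4 = 21 → {'f': 14, 'n': 21}
info['t'] = info['n']+4 = 25 → {'f': 14, 'n': 21, 't': 25}
info['t']*info['n'] = 25*21 = 525

525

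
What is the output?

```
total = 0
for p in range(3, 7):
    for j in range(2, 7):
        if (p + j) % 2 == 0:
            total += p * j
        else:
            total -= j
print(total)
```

p=3,j=2: odd sum, total = 0-2 = -2
p=3,j=3: even sum, total = (-2)+9 = 7
p=3,j=4: odd sum, total = 7-4 = 3
p=3,j=5: even sum, total = 3+15 = 18
p=3,j=6: odd sum, total = 18-6 = 12
p=4,j=2: even sum, total = 12+8 = 20
p=4,j=3: odd sum, total = 20-3 = 17
p=4,j=4: even sum, total = 17+16 = 33
p=4,j=5: odd sum, total = 33-5 = 28
p=4,j=6: even sum, total = 28+24 = 52
p=5,j=2: odd sum, total = 52-2 = 50
p=5,j=3: even sum, total = 50+15 = 65
p=5,j=4: odd sum, total = 65-4 = 61
p=5,j=5: even sum, total = 61+25 = 86
p=5,j=6: odd sum, total = 86-6 = 80
p=6,j=2: even sum, total = 80+12 = 92
p=6,j=3: odd sum, total = 92-3 = 89
p=6,j=4: even sum, total = 89+24 = 113
p=6,j=5: odd sum, total = 113-5 = 108
p=6,j=6: even sum, total = 108+36 = 144

144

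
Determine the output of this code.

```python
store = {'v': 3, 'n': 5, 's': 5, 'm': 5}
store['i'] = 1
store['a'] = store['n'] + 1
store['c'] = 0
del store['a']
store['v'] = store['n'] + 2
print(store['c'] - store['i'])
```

store['i'] = 1 → {'v': 3, 'n': 5, 's': 5, 'm': 5, 'i': 1}
store['a'] = store['n']+1 = 6 → {'v': 3, 'n': 5, 's': 5, 'm': 5, 'i': 1, 'a': 6}
store['c'] = 0 → {'v': 3, 'n': 5, 's': 5, 'm': 5, 'i': 1, 'a': 6, 'c': 0}
del 'a' → {'v': 3, 'n': 5, 's': 5, 'm': 5, 'i': 1, 'c': 0}
store['v'] = store['n']+2 = 7 → {'v': 7, 'n': 5, 's': 5, 'm': 5, 'i': 1, 'c': 0}
store['c']-store['i'] = 0-1 = -1

-1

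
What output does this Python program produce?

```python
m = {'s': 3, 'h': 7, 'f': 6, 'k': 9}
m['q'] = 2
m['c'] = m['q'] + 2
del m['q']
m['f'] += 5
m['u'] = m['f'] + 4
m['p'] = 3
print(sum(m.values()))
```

52

m['q'] = 2 → {'s': 3, 'h': 7, 'f': 6, 'k': 9, 'q': 2}
m['c'] = m['q']+2 = 4 → {'s': 3, 'h': 7, 'f': 6, 'k': 9, 'q': 2, 'c': 4}
del 'q' → {'s': 3, 'h': 7, 'f': 6, 'k': 9, 'c': 4}
m['f'] = 6+5 = 11 → {'s': 3, 'h': 7, 'f': 11, 'k': 9, 'c': 4}
m['u'] = m['f']+4 = 15 → {'s': 3, 'h': 7, 'f': 11, 'k': 9, 'c': 4, 'u': 15}
m['p'] = 3 → {'s': 3, 'h': 7, 'f': 11, 'k': 9, 'c': 4, 'u': 15, 'p': 3}
sum of values = 52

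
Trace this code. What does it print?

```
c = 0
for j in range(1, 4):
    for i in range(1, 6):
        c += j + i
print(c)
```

j=1,i=1: c = 0+2 = 2
j=1,i=2: c = 2+3 = 5
j=1,i=3: c = 5+4 = 9
j=1,i=4: c = 9+5 = 14
j=1,i=5: c = 14+6 = 20
j=2,i=1: c = 20+3 = 23
j=2,i=2: c = 23+4 = 27
j=2,i=3: c = 27+5 = 32
j=2,i=4: c = 32+6 = 38
j=2,i=5: c = 38+7 = 45
j=3,i=1: c = 45+4 = 49
j=3,i=2: c = 49+5 = 54
j=3,i=3: c = 54+6 = 60
j=3,i=4: c = 60+7 = 67
j=3,i=5: c = 67+8 = 75

75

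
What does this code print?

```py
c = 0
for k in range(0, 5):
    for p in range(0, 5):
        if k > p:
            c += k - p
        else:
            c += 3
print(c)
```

k=0,p=0: not 0>0, c = 0+3 = 3
k=0,p=1: not 0>1, c = 3+3 = 6
k=0,p=2: not 0>2, c = 6+3 = 9
k=0,p=3: not 0>3, c = 9+3 = 12
k=0,p=4: not 0>4, c = 12+3 = 15
k=1,p=0: 1>0, c = 15+1 = 16
k=1,p=1: not 1>1, c = 16+3 = 19
k=1,p=2: not 1>2, c = 19+3 = 22
k=1,p=3: not 1>3, c = 22+3 = 25
k=1,p=4: not 1>4, c = 25+3 = 28
k=2,p=0: 2>0, c = 28+2 = 30
k=2,p=1: 2>1, c = 30+1 = 31
k=2,p=2: not 2>2, c = 31+3 = 34
k=2,p=3: not 2>3, c = 34+3 = 37
k=2,p=4: not 2>4, c = 37+3 = 40
k=3,p=0: 3>0, c = 40+3 = 43
k=3,p=1: 3>1, c = 43+2 = 45
k=3,p=2: 3>2, c = 45+1 = 46
k=3,p=3: not 3>3, c = 46+3 = 49
k=3,p=4: not 3>4, c = 49+3 = 52
k=4,p=0: 4>0, c = 52+4 = 56
k=4,p=1: 4>1, c = 56+3 = 59
k=4,p=2: 4>2, c = 59+2 = 61
k=4,p=3: 4>3, c = 61+1 = 62
k=4,p=4: not 4>4, c = 62+3 = 65

65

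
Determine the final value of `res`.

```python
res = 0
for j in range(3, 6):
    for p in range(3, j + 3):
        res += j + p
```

105

j=3,p=3: res = 0+6 = 6
j=3,p=4: res = 6+7 = 13
j=3,p=5: res = 13+8 = 21
j=4,p=3: res = 21+7 = 28
j=4,p=4: res = 28+8 = 36
j=4,p=5: res = 36+9 = 45
j=4,p=6: res = 45+10 = 55
j=5,p=3: res = 55+8 = 63
j=5,p=4: res = 63+9 = 72
j=5,p=5: res = 72+10 = 82
j=5,p=6: res = 82+11 = 93
j=5,p=7: res = 93+12 = 105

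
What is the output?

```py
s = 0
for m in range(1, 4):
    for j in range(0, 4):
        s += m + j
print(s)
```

42

m=1,j=0: s = 0+1 = 1
m=1,j=1: s = 1+2 = 3
m=1,j=2: s = 3+3 = 6
m=1,j=3: s = 6+4 = 10
m=2,j=0: s = 10+2 = 12
m=2,j=1: s = 12+3 = 15
m=2,j=2: s = 15+4 = 19
m=2,j=3: s = 19+5 = 24
m=3,j=0: s = 24+3 = 27
m=3,j=1: s = 27+4 = 31
m=3,j=2: s = 31+5 = 36
m=3,j=3: s = 36+6 = 42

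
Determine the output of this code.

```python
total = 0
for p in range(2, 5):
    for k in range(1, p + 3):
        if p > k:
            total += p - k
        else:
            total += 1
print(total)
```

19

p=2,k=1: 2>1, total = 0+1 = 1
p=2,k=2: not 2>2, total = 1+1 = 2
p=2,k=3: not 2>3, total = 2+1 = 3
p=2,k=4: not 2>4, total = 3+1 = 4
p=3,k=1: 3>1, total = 4+2 = 6
p=3,k=2: 3>2, total = 6+1 = 7
p=3,k=3: not 3>3, total = 7+1 = 8
p=3,k=4: not 3>4, total = 8+1 = 9
p=3,k=5: not 3>5, total = 9+1 = 10
p=4,k=1: 4>1, total = 10+3 = 13
p=4,k=2: 4>2, total = 13+2 = 15
p=4,k=3: 4>3, total = 15+1 = 16
p=4,k=4: not 4>4, total = 16+1 = 17
p=4,k=5: not 4>5, total = 17+1 = 18
p=4,k=6: not 4>6, total = 18+1 = 19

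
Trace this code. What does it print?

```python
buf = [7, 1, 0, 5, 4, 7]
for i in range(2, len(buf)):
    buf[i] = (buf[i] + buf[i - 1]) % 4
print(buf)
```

i=2: buf[2] = (0+1)%4 = 1 → [7, 1, 1, 5, 4, 7]
i=3: buf[3] = (5+1)%4 = 2 → [7, 1, 1, 2, 4, 7]
i=4: buf[4] = (4+2)%4 = 2 → [7, 1, 1, 2, 2, 7]
i=5: buf[5] = (7+2)%4 = 1 → [7, 1, 1, 2, 2, 1]

[7, 1, 1, 2, 2, 1]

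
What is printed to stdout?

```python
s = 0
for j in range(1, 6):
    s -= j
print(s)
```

-15

j=1: s = 0-1 = -1
j=2: s = (-1)-2 = -3
j=3: s = (-3)-3 = -6
j=4: s = (-6)-4 = -10
j=5: s = (-10)-5 = -15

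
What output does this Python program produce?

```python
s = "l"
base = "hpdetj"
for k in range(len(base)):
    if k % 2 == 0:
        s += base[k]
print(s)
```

lhdt

k=0: add 'h' → 'lh'
k=1: skip
k=2: add 'd' → 'lhd'
k=3: skip
k=4: add 't' → 'lhdt'
k=5: skip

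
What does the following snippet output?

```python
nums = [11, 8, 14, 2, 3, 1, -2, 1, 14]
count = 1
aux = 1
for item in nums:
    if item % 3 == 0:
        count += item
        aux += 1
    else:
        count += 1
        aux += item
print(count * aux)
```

612

item=11: not %3==0, count = 1+1 = 2; aux=12
item=8: not %3==0, count = 2+1 = 3; aux=20
item=14: not %3==0, count = 3+1 = 4; aux=34
item=2: not %3==0, count = 4+1 = 5; aux=36
item=3: %3==0, count = 5+3 = 8; aux=37
item=1: not %3==0, count = 8+1 = 9; aux=38
item=-2: not %3==0, count = 9+1 = 10; aux=36
item=1: not %3==0, count = 10+1 = 11; aux=37
item=14: not %3==0, count = 11+1 = 12; aux=51
count*aux = 12*51 = 612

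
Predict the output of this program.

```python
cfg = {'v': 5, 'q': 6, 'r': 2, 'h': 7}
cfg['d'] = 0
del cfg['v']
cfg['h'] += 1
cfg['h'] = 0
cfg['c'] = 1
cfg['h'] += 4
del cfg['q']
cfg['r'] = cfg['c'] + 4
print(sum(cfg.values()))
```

10

cfg['d'] = 0 → {'v': 5, 'q': 6, 'r': 2, 'h': 7, 'd': 0}
del 'v' → {'q': 6, 'r': 2, 'h': 7, 'd': 0}
cfg['h'] = 7+1 = 8 → {'q': 6, 'r': 2, 'h': 8, 'd': 0}
cfg['h'] = 0 → {'q': 6, 'r': 2, 'h': 0, 'd': 0}
cfg['c'] = 1 → {'q': 6, 'r': 2, 'h': 0, 'd': 0, 'c': 1}
cfg['h'] = 0+4 = 4 → {'q': 6, 'r': 2, 'h': 4, 'd': 0, 'c': 1}
del 'q' → {'r': 2, 'h': 4, 'd': 0, 'c': 1}
cfg['r'] = cfg['c']+4 = 5 → {'r': 5, 'h': 4, 'd': 0, 'c': 1}
sum of values = 10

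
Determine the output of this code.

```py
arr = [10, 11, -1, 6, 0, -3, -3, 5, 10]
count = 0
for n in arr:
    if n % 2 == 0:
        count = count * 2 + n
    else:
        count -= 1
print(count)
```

n=10: even, count = 0*2+10 = 10
n=11: not even, count = 10-1 = 9
n=-1: not even, count = 9-1 = 8
n=6: even, count = 8*2+6 = 22
n=0: even, count = 22*2+0 = 44
n=-3: not even, count = 44-1 = 43
n=-3: not even, count = 43-1 = 42
n=5: not even, count = 42-1 = 41
n=10: even, count = 41*2+10 = 92

92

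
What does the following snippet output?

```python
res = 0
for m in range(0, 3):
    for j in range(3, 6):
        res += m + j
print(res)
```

45

m=0,j=3: res = 0+3 = 3
m=0,j=4: res = 3+4 = 7
m=0,j=5: res = 7+5 = 12
m=1,j=3: res = 12+4 = 16
m=1,j=4: res = 16+5 = 21
m=1,j=5: res = 21+6 = 27
m=2,j=3: res = 27+5 = 32
m=2,j=4: res = 32+6 = 38
m=2,j=5: res = 38+7 = 45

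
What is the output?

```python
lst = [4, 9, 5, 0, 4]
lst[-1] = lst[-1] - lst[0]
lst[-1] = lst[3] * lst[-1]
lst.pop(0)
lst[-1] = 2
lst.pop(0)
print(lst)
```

[5, 0, 2]

lst[-1] = lst[-1]-lst[0] = 4-4 = 0 → [4, 9, 5, 0, 0]
lst[-1] = lst[3]*lst[-1] = 0*0 = 0 → [4, 9, 5, 0, 0]
pop(0) removes 4 → [9, 5, 0, 0]
lst[-1] = 2 → [9, 5, 0, 2]
pop(0) removes 9 → [5, 0, 2]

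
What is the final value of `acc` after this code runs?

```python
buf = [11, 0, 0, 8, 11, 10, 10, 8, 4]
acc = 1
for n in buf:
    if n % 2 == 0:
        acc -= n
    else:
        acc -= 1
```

-41

n=11: not even, acc = 1-1 = 0
n=0: even, acc = 0-0 = 0
n=0: even, acc = 0-0 = 0
n=8: even, acc = 0-8 = -8
n=11: not even, acc = (-8)-1 = -9
n=10: even, acc = (-9)-10 = -19
n=10: even, acc = (-19)-10 = -29
n=8: even, acc = (-29)-8 = -37
n=4: even, acc = (-37)-4 = -41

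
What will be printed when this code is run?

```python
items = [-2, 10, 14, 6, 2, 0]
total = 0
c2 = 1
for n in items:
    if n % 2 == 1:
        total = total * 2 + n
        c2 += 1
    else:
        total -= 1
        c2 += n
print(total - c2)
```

-37

n=-2: not odd, total = 0-1 = -1; c2=-1
n=10: not odd, total = (-1)-1 = -2; c2=9
n=14: not odd, total = (-2)-1 = -3; c2=23
n=6: not odd, total = (-3)-1 = -4; c2=29
n=2: not odd, total = (-4)-1 = -5; c2=31
n=0: not odd, total = (-5)-1 = -6; c2=31
total-c2 = (-6)-31 = -37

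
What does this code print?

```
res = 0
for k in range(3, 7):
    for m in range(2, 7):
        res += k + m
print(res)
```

k=3,m=2: res = 0+5 = 5
k=3,m=3: res = 5+6 = 11
k=3,m=4: res = 11+7 = 18
k=3,m=5: res = 18+8 = 26
k=3,m=6: res = 26+9 = 35
k=4,m=2: res = 35+6 = 41
k=4,m=3: res = 41+7 = 48
k=4,m=4: res = 48+8 = 56
k=4,m=5: res = 56+9 = 65
k=4,m=6: res = 65+10 = 75
k=5,m=2: res = 75+7 = 82
k=5,m=3: res = 82+8 = 90
k=5,m=4: res = 90+9 = 99
k=5,m=5: res = 99+10 = 109
k=5,m=6: res = 109+11 = 120
k=6,m=2: res = 120+8 = 128
k=6,m=3: res = 128+9 = 137
k=6,m=4: res = 137+10 = 147
k=6,m=5: res = 147+11 = 158
k=6,m=6: res = 158+12 = 170

170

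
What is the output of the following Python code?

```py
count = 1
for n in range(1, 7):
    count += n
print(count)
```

n=1: count = 1+1 = 2
n=2: count = 2+2 = 4
n=3: count = 4+3 = 7
n=4: count = 7+4 = 11
n=5: count = 11+5 = 16
n=6: count = 16+6 = 22

22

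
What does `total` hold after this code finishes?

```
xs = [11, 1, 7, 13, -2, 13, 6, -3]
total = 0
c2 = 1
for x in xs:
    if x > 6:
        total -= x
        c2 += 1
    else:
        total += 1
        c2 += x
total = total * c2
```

x=11: >6, total = 0-11 = -11; c2=2
x=1: not >6, total = (-11)+1 = -10; c2=3
x=7: >6, total = (-10)-7 = -17; c2=4
x=13: >6, total = (-17)-13 = -30; c2=5
x=-2: not >6, total = (-30)+1 = -29; c2=3
x=13: >6, total = (-29)-13 = -42; c2=4
x=6: not >6, total = (-42)+1 = -41; c2=10
x=-3: not >6, total = (-41)+1 = -40; c2=7
total*c2 = (-40)*7 = -280

-280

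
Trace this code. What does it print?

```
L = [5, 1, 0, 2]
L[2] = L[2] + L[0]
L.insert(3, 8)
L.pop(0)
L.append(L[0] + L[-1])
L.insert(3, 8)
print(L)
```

[1, 5, 8, 8, 2, 3]

L[2] = L[2]+L[0] = 0+5 = 5 → [5, 1, 5, 2]
insert 8 at 3 → [5, 1, 5, 8, 2]
pop(0) removes 5 → [1, 5, 8, 2]
append L[0]+L[-1] = 1+2 = 3 → [1, 5, 8, 2, 3]
insert 8 at 3 → [1, 5, 8, 8, 2, 3]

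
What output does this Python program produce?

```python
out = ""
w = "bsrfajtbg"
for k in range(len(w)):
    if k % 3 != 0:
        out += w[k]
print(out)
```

srajbg

k=0: skip
k=1: add 's' → 's'
k=2: add 'r' → 'sr'
k=3: skip
k=4: add 'a' → 'sra'
k=5: add 'j' → 'sraj'
k=6: skip
k=7: add 'b' → 'srajb'
k=8: add 'g' → 'srajbg'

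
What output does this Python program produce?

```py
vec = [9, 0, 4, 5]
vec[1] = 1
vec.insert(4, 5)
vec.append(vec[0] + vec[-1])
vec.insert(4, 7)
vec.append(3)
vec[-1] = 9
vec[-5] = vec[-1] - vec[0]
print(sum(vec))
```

49

vec[1] = 1 → [9, 1, 4, 5]
insert 5 at 4 → [9, 1, 4, 5, 5]
append vec[0]+vec[-1] = 9+5 = 14 → [9, 1, 4, 5, 5, 14]
insert 7 at 4 → [9, 1, 4, 5, 7, 5, 14]
append 3 → [9, 1, 4, 5, 7, 5, 14, 3]
vec[-1] = 9 → [9, 1, 4, 5, 7, 5, 14, 9]
vec[-5] = vec[-1]-vec[0] = 9-9 = 0 → [9, 1, 4, 0, 7, 5, 14, 9]
sum = 49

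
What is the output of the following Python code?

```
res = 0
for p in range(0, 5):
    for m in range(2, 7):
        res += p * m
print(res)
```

p=0,m=2: res = 0+0 = 0
p=0,m=3: res = 0+0 = 0
p=0,m=4: res = 0+0 = 0
p=0,m=5: res = 0+0 = 0
p=0,m=6: res = 0+0 = 0
p=1,m=2: res = 0+2 = 2
p=1,m=3: res = 2+3 = 5
p=1,m=4: res = 5+4 = 9
p=1,m=5: res = 9+5 = 14
p=1,m=6: res = 14+6 = 20
p=2,m=2: res = 20+4 = 24
p=2,m=3: res = 24+6 = 30
p=2,m=4: res = 30+8 = 38
p=2,m=5: res = 38+10 = 48
p=2,m=6: res = 48+12 = 60
p=3,m=2: res = 60+6 = 66
p=3,m=3: res = 66+9 = 75
p=3,m=4: res = 75+12 = 87
p=3,m=5: res = 87+15 = 102
p=3,m=6: res = 102+18 = 120
p=4,m=2: res = 120+8 = 128
p=4,m=3: res = 128+12 = 140
p=4,m=4: res = 140+16 = 156
p=4,m=5: res = 156+20 = 176
p=4,m=6: res = 176+24 = 200

200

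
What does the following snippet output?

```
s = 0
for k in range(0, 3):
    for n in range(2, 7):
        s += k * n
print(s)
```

60

k=0,n=2: s = 0+0 = 0
k=0,n=3: s = 0+0 = 0
k=0,n=4: s = 0+0 = 0
k=0,n=5: s = 0+0 = 0
k=0,n=6: s = 0+0 = 0
k=1,n=2: s = 0+2 = 2
k=1,n=3: s = 2+3 = 5
k=1,n=4: s = 5+4 = 9
k=1,n=5: s = 9+5 = 14
k=1,n=6: s = 14+6 = 20
k=2,n=2: s = 20+4 = 24
k=2,n=3: s = 24+6 = 30
k=2,n=4: s = 30+8 = 38
k=2,n=5: s = 38+10 = 48
k=2,n=6: s = 48+12 = 60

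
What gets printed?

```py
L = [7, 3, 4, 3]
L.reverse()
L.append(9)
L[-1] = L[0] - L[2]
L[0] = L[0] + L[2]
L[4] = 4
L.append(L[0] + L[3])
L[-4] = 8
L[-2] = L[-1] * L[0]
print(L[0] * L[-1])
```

78

reverse → [3, 4, 3, 7]
append 9 → [3, 4, 3, 7, 9]
L[-1] = L[0]-L[2] = 3-3 = 0 → [3, 4, 3, 7, 0]
L[0] = L[0]+L[2] = 3+3 = 6 → [6, 4, 3, 7, 0]
L[4] = 4 → [6, 4, 3, 7, 4]
append L[0]+L[3] = 6+7 = 13 → [6, 4, 3, 7, 4, 13]
L[-4] = 8 → [6, 4, 8, 7, 4, 13]
L[-2] = L[-1]*L[0] = 13*6 = 78 → [6, 4, 8, 7, 78, 13]
L[0]*L[-1] = 6*13 = 78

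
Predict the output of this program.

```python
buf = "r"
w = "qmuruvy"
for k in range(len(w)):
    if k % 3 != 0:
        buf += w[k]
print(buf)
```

k=0: skip
k=1: add 'm' → 'rm'
k=2: add 'u' → 'rmu'
k=3: skip
k=4: add 'u' → 'rmuu'
k=5: add 'v' → 'rmuuv'
k=6: skip

rmuuv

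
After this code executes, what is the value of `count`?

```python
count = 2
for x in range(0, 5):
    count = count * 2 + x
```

x=0: count = 2*2+0 = 4
x=1: count = 4*2+1 = 9
x=2: count = 9*2+2 = 20
x=3: count = 20*2+3 = 43
x=4: count = 43*2+4 = 90

90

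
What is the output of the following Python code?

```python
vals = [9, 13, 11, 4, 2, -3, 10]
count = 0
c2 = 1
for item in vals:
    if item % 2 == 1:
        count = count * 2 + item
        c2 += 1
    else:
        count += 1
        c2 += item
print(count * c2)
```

3108

item=9: odd, count = 0*2+9 = 9; c2=2
item=13: odd, count = 9*2+13 = 31; c2=3
item=11: odd, count = 31*2+11 = 73; c2=4
item=4: not odd, count = 73+1 = 74; c2=8
item=2: not odd, count = 74+1 = 75; c2=10
item=-3: odd, count = 75*2+(-3) = 147; c2=11
item=10: not odd, count = 147+1 = 148; c2=21
count*c2 = 148*21 = 3108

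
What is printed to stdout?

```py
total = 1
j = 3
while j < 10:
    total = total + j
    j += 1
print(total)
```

j=3: total = 1+3 = 4
j=4: total = 4+4 = 8
j=5: total = 8+5 = 13
j=6: total = 13+6 = 19
j=7: total = 19+7 = 26
j=8: total = 26+8 = 34
j=9: total = 34+9 = 43

43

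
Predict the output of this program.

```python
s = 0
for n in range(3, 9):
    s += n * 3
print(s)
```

n=3: s = 0+3*3 = 9
n=4: s = 9+4*3 = 21
n=5: s = 21+5*3 = 36
n=6: s = 36+6*3 = 54
n=7: s = 54+7*3 = 75
n=8: s = 75+8*3 = 99

99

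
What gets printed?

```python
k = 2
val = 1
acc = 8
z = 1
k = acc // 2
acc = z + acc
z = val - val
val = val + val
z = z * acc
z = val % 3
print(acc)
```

k = 8//2 = 4
acc = 1+8 = 9
z = 1-1 = 0
val = 1+1 = 2
z = 0*9 = 0
z = 2%3 = 2

9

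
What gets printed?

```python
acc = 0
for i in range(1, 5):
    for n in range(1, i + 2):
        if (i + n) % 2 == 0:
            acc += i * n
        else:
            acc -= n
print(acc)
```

20

i=1,n=1: even sum, acc = 0+1 = 1
i=1,n=2: odd sum, acc = 1-2 = -1
i=2,n=1: odd sum, acc = (-1)-1 = -2
i=2,n=2: even sum, acc = (-2)+4 = 2
i=2,n=3: odd sum, acc = 2-3 = -1
i=3,n=1: even sum, acc = (-1)+3 = 2
i=3,n=2: odd sum, acc = 2-2 = 0
i=3,n=3: even sum, acc = 0+9 = 9
i=3,n=4: odd sum, acc = 9-4 = 5
i=4,n=1: odd sum, acc = 5-1 = 4
i=4,n=2: even sum, acc = 4+8 = 12
i=4,n=3: odd sum, acc = 12-3 = 9
i=4,n=4: even sum, acc = 9+16 = 25
i=4,n=5: odd sum, acc = 25-5 = 20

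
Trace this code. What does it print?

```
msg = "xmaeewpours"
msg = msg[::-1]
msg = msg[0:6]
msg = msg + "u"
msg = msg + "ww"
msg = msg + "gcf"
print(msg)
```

reverse → 'sruopweeamx'
slice [0:6] → 'sruopw'
+ 'u' → 'sruopwu'
+ 'ww' → 'sruopwuww'
+ 'gcf' → 'sruopwuwwgcf'

sruopwuwwgcf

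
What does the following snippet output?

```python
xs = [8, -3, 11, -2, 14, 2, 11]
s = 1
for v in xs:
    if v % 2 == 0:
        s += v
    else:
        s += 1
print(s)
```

26

v=8: even, s = 1+8 = 9
v=-3: not even, s = 9+1 = 10
v=11: not even, s = 10+1 = 11
v=-2: even, s = 11+(-2) = 9
v=14: even, s = 9+14 = 23
v=2: even, s = 23+2 = 25
v=11: not even, s = 25+1 = 26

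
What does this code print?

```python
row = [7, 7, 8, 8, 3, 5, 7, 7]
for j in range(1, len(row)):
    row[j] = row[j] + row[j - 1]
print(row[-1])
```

j=1: row[1] = 7+7 = 14 → [7, 14, 8, 8, 3, 5, 7, 7]
j=2: row[2] = 8+14 = 22 → [7, 14, 22, 8, 3, 5, 7, 7]
j=3: row[3] = 8+22 = 30 → [7, 14, 22, 30, 3, 5, 7, 7]
j=4: row[4] = 3+30 = 33 → [7, 14, 22, 30, 33, 5, 7, 7]
j=5: row[5] = 5+33 = 38 → [7, 14, 22, 30, 33, 38, 7, 7]
j=6: row[6] = 7+38 = 45 → [7, 14, 22, 30, 33, 38, 45, 7]
j=7: row[7] = 7+45 = 52 → [7, 14, 22, 30, 33, 38, 45, 52]

52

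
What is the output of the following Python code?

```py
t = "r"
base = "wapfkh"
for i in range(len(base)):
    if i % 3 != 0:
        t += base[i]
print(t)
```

rapkh

i=0: skip
i=1: add 'a' → 'ra'
i=2: add 'p' → 'rap'
i=3: skip
i=4: add 'k' → 'rapk'
i=5: add 'h' → 'rapkh'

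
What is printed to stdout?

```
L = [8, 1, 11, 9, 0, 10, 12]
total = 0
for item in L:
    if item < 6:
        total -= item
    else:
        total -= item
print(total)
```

-51

item=8: not <6, total = 0-8 = -8
item=1: <6, total = (-8)-1 = -9
item=11: not <6, total = (-9)-11 = -20
item=9: not <6, total = (-20)-9 = -29
item=0: <6, total = (-29)-0 = -29
item=10: not <6, total = (-29)-10 = -39
item=12: not <6, total = (-39)-12 = -51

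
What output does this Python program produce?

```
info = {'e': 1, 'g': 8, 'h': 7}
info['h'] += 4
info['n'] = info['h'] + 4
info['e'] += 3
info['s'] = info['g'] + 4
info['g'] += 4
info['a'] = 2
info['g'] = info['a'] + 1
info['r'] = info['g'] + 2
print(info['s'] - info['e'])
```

info['h'] = 7+4 = 11 → {'e': 1, 'g': 8, 'h': 11}
info['n'] = info['h']+4 = 15 → {'e': 1, 'g': 8, 'h': 11, 'n': 15}
info['e'] = 1+3 = 4 → {'e': 4, 'g': 8, 'h': 11, 'n': 15}
info['s'] = info['g']+4 = 12 → {'e': 4, 'g': 8, 'h': 11, 'n': 15, 's': 12}
info['g'] = 8+4 = 12 → {'e': 4, 'g': 12, 'h': 11, 'n': 15, 's': 12}
info['a'] = 2 → {'e': 4, 'g': 12, 'h': 11, 'n': 15, 's': 12, 'a': 2}
info['g'] = info['a']+1 = 3 → {'e': 4, 'g': 3, 'h': 11, 'n': 15, 's': 12, 'a': 2}
info['r'] = info['g']+2 = 5 → {'e': 4, 'g': 3, 'h': 11, 'n': 15, 's': 12, 'a': 2, 'r': 5}
info['s']-info['e'] = 12-4 = 8

8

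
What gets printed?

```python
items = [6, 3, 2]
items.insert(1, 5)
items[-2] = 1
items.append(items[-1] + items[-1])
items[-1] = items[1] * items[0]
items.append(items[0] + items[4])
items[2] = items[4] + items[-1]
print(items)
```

insert 5 at 1 → [6, 5, 3, 2]
items[-2] = 1 → [6, 5, 1, 2]
append items[-1]+items[-1] = 2+2 = 4 → [6, 5, 1, 2, 4]
items[-1] = items[1]*items[0] = 5*6 = 30 → [6, 5, 1, 2, 30]
append items[0]+items[4] = 6+30 = 36 → [6, 5, 1, 2, 30, 36]
items[2] = items[4]+items[-1] = 30+36 = 66 → [6, 5, 66, 2, 30, 36]

[6, 5, 66, 2, 30, 36]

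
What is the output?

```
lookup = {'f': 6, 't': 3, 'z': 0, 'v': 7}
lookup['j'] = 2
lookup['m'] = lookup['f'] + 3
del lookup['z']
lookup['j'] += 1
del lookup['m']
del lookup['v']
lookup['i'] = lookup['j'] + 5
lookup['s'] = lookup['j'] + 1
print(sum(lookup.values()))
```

24

lookup['j'] = 2 → {'f': 6, 't': 3, 'z': 0, 'v': 7, 'j': 2}
lookup['m'] = lookup['f']+3 = 9 → {'f': 6, 't': 3, 'z': 0, 'v': 7, 'j': 2, 'm': 9}
del 'z' → {'f': 6, 't': 3, 'v': 7, 'j': 2, 'm': 9}
lookup['j'] = 2+1 = 3 → {'f': 6, 't': 3, 'v': 7, 'j': 3, 'm': 9}
del 'm' → {'f': 6, 't': 3, 'v': 7, 'j': 3}
del 'v' → {'f': 6, 't': 3, 'j': 3}
lookup['i'] = lookup['j']+5 = 8 → {'f': 6, 't': 3, 'j': 3, 'i': 8}
lookup['s'] = lookup['j']+1 = 4 → {'f': 6, 't': 3, 'j': 3, 'i': 8, 's': 4}
sum of values = 24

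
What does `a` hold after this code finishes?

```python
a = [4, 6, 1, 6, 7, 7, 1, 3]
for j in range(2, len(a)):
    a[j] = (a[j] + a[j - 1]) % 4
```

[4, 6, 3, 1, 0, 3, 0, 3]

j=2: a[2] = (1+6)%4 = 3 → [4, 6, 3, 6, 7, 7, 1, 3]
j=3: a[3] = (6+3)%4 = 1 → [4, 6, 3, 1, 7, 7, 1, 3]
j=4: a[4] = (7+1)%4 = 0 → [4, 6, 3, 1, 0, 7, 1, 3]
j=5: a[5] = (7+0)%4 = 3 → [4, 6, 3, 1, 0, 3, 1, 3]
j=6: a[6] = (1+3)%4 = 0 → [4, 6, 3, 1, 0, 3, 0, 3]
j=7: a[7] = (3+0)%4 = 3 → [4, 6, 3, 1, 0, 3, 0, 3]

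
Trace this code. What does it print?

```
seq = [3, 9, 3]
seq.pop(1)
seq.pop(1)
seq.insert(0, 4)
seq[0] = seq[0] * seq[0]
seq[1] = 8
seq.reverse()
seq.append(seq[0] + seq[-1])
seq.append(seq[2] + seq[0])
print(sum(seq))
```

80

pop(1) removes 9 → [3, 3]
pop(1) removes 3 → [3]
insert 4 at 0 → [4, 3]
seq[0] = seq[0]*seq[0] = 4*4 = 16 → [16, 3]
seq[1] = 8 → [16, 8]
reverse → [8, 16]
append seq[0]+seq[-1] = 8+16 = 24 → [8, 16, 24]
append seq[2]+seq[0] = 24+8 = 32 → [8, 16, 24, 32]
sum = 80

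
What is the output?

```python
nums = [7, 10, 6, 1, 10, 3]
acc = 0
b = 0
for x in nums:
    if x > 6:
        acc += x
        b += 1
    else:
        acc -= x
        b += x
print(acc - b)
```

x=7: >6, acc = 0+7 = 7; b=1
x=10: >6, acc = 7+10 = 17; b=2
x=6: not >6, acc = 17-6 = 11; b=8
x=1: not >6, acc = 11-1 = 10; b=9
x=10: >6, acc = 10+10 = 20; b=10
x=3: not >6, acc = 20-3 = 17; b=13
acc-b = 17-13 = 4

4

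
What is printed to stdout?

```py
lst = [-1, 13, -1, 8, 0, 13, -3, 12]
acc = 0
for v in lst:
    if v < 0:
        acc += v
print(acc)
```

-5

v=-1: <0, acc = 0+(-1) = -1
v=13: not <0
v=-1: <0, acc = (-1)+(-1) = -2
v=8: not <0
v=0: not <0
v=13: not <0
v=-3: <0, acc = (-2)+(-3) = -5
v=12: not <0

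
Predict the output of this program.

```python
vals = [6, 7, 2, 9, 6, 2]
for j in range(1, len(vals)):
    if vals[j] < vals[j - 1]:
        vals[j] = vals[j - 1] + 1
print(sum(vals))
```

j=1: 7>=6, unchanged → [6, 7, 2, 9, 6, 2]
j=2: 2<7, vals[2] = 7+1 = 8 → [6, 7, 8, 9, 6, 2]
j=3: 9>=8, unchanged → [6, 7, 8, 9, 6, 2]
j=4: 6<9, vals[4] = 9+1 = 10 → [6, 7, 8, 9, 10, 2]
j=5: 2<10, vals[5] = 10+1 = 11 → [6, 7, 8, 9, 10, 11]
sum = 51

51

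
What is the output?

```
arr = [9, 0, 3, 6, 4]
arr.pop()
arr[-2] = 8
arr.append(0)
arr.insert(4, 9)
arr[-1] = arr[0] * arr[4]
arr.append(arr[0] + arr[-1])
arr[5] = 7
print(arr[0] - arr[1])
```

pop() removes 4 → [9, 0, 3, 6]
arr[-2] = 8 → [9, 0, 8, 6]
append 0 → [9, 0, 8, 6, 0]
insert 9 at 4 → [9, 0, 8, 6, 9, 0]
arr[-1] = arr[0]*arr[4] = 9*9 = 81 → [9, 0, 8, 6, 9, 81]
append arr[0]+arr[-1] = 9+81 = 90 → [9, 0, 8, 6, 9, 81, 90]
arr[5] = 7 → [9, 0, 8, 6, 9, 7, 90]
arr[0]-arr[1] = 9-0 = 9

9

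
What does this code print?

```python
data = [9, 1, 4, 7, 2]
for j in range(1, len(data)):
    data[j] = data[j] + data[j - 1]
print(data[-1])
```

j=1: data[1] = 1+9 = 10 → [9, 10, 4, 7, 2]
j=2: data[2] = 4+10 = 14 → [9, 10, 14, 7, 2]
j=3: data[3] = 7+14 = 21 → [9, 10, 14, 21, 2]
j=4: data[4] = 2+21 = 23 → [9, 10, 14, 21, 23]

23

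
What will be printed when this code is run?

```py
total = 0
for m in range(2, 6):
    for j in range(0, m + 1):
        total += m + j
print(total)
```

m=2,j=0: total = 0+2 = 2
m=2,j=1: total = 2+3 = 5
m=2,j=2: total = 5+4 = 9
m=3,j=0: total = 9+3 = 12
m=3,j=1: total = 12+4 = 16
m=3,j=2: total = 16+5 = 21
m=3,j=3: total = 21+6 = 27
m=4,j=0: total = 27+4 = 31
m=4,j=1: total = 31+5 = 36
m=4,j=2: total = 36+6 = 42
m=4,j=3: total = 42+7 = 49
m=4,j=4: total = 49+8 = 57
m=5,j=0: total = 57+5 = 62
m=5,j=1: total = 62+6 = 68
m=5,j=2: total = 68+7 = 75
m=5,j=3: total = 75+8 = 83
m=5,j=4: total = 83+9 = 92
m=5,j=5: total = 92+10 = 102

102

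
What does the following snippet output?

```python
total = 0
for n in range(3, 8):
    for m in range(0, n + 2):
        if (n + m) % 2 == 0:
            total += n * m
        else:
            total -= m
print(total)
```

202

n=3,m=0: odd sum, total = 0-0 = 0
n=3,m=1: even sum, total = 0+3 = 3
n=3,m=2: odd sum, total = 3-2 = 1
n=3,m=3: even sum, total = 1+9 = 10
n=3,m=4: odd sum, total = 10-4 = 6
n=4,m=0: even sum, total = 6+0 = 6
n=4,m=1: odd sum, total = 6-1 = 5
n=4,m=2: even sum, total = 5+8 = 13
n=4,m=3: odd sum, total = 13-3 = 10
n=4,m=4: even sum, total = 10+16 = 26
n=4,m=5: odd sum, total = 26-5 = 21
n=5,m=0: odd sum, total = 21-0 = 21
n=5,m=1: even sum, total = 21+5 = 26
n=5,m=2: odd sum, total = 26-2 = 24
n=5,m=3: even sum, total = 24+15 = 39
n=5,m=4: odd sum, total = 39-4 = 35
n=5,m=5: even sum, total = 35+25 = 60
n=5,m=6: odd sum, total = 60-6 = 54
n=6,m=0: even sum, total = 54+0 = 54
n=6,m=1: odd sum, total = 54-1 = 53
n=6,m=2: even sum, total = 53+12 = 65
n=6,m=3: odd sum, total = 65-3 = 62
n=6,m=4: even sum, total = 62+24 = 86
n=6,m=5: odd sum, total = 86-5 = 81
n=6,m=6: even sum, total = 81+36 = 117
n=6,m=7: odd sum, total = 117-7 = 110
n=7,m=0: odd sum, total = 110-0 = 110
n=7,m=1: even sum, total = 110+7 = 117
n=7,m=2: odd sum, total = 117-2 = 115
n=7,m=3: even sum, total = 115+21 = 136
n=7,m=4: odd sum, total = 136-4 = 132
n=7,m=5: even sum, total = 132+35 = 167
n=7,m=6: odd sum, total = 167-6 = 161
n=7,m=7: even sum, total = 161+49 = 210
n=7,m=8: odd sum, total = 210-8 = 202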